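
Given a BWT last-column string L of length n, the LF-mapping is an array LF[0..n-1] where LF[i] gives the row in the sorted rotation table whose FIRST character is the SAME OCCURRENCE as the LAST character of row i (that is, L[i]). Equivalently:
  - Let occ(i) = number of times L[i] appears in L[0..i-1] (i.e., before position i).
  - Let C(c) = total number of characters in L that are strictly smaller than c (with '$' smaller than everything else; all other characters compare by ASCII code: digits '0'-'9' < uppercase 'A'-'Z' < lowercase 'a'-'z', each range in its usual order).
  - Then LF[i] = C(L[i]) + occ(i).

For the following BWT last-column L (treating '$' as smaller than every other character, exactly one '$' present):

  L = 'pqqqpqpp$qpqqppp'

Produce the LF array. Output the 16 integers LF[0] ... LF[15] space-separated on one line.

Answer: 1 9 10 11 2 12 3 4 0 13 5 14 15 6 7 8

Derivation:
Char counts: '$':1, 'p':8, 'q':7
C (first-col start): C('$')=0, C('p')=1, C('q')=9
L[0]='p': occ=0, LF[0]=C('p')+0=1+0=1
L[1]='q': occ=0, LF[1]=C('q')+0=9+0=9
L[2]='q': occ=1, LF[2]=C('q')+1=9+1=10
L[3]='q': occ=2, LF[3]=C('q')+2=9+2=11
L[4]='p': occ=1, LF[4]=C('p')+1=1+1=2
L[5]='q': occ=3, LF[5]=C('q')+3=9+3=12
L[6]='p': occ=2, LF[6]=C('p')+2=1+2=3
L[7]='p': occ=3, LF[7]=C('p')+3=1+3=4
L[8]='$': occ=0, LF[8]=C('$')+0=0+0=0
L[9]='q': occ=4, LF[9]=C('q')+4=9+4=13
L[10]='p': occ=4, LF[10]=C('p')+4=1+4=5
L[11]='q': occ=5, LF[11]=C('q')+5=9+5=14
L[12]='q': occ=6, LF[12]=C('q')+6=9+6=15
L[13]='p': occ=5, LF[13]=C('p')+5=1+5=6
L[14]='p': occ=6, LF[14]=C('p')+6=1+6=7
L[15]='p': occ=7, LF[15]=C('p')+7=1+7=8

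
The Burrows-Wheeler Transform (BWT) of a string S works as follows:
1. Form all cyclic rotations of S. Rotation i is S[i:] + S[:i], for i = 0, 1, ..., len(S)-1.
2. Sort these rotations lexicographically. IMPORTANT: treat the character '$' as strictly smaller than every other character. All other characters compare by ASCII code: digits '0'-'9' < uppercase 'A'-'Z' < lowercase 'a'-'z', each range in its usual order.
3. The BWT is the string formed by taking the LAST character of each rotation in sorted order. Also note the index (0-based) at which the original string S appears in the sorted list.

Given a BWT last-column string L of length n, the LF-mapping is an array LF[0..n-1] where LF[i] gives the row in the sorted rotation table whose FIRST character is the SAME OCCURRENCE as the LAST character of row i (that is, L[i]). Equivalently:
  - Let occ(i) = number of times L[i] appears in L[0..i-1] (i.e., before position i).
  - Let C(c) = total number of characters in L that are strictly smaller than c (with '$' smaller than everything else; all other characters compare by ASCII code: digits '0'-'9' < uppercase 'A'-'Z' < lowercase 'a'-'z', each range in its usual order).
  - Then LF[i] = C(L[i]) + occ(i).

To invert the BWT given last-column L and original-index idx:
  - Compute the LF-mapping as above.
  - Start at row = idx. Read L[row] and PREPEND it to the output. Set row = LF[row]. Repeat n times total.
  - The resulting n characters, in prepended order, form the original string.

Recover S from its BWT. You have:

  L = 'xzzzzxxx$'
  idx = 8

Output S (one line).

LF mapping: 1 5 6 7 8 2 3 4 0
Walk LF starting at row 8, prepending L[row]:
  step 1: row=8, L[8]='$', prepend. Next row=LF[8]=0
  step 2: row=0, L[0]='x', prepend. Next row=LF[0]=1
  step 3: row=1, L[1]='z', prepend. Next row=LF[1]=5
  step 4: row=5, L[5]='x', prepend. Next row=LF[5]=2
  step 5: row=2, L[2]='z', prepend. Next row=LF[2]=6
  step 6: row=6, L[6]='x', prepend. Next row=LF[6]=3
  step 7: row=3, L[3]='z', prepend. Next row=LF[3]=7
  step 8: row=7, L[7]='x', prepend. Next row=LF[7]=4
  step 9: row=4, L[4]='z', prepend. Next row=LF[4]=8
Reversed output: zxzxzxzx$

Answer: zxzxzxzx$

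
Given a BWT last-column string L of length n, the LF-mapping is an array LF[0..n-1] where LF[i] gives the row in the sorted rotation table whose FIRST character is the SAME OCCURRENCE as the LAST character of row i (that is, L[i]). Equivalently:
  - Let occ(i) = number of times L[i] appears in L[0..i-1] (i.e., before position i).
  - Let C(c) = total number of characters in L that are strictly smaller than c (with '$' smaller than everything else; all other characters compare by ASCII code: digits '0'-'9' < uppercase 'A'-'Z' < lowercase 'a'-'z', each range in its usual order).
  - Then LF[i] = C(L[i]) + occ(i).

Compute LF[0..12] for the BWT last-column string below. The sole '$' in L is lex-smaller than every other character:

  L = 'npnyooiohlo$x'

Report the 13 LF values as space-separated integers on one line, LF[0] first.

Char counts: '$':1, 'h':1, 'i':1, 'l':1, 'n':2, 'o':4, 'p':1, 'x':1, 'y':1
C (first-col start): C('$')=0, C('h')=1, C('i')=2, C('l')=3, C('n')=4, C('o')=6, C('p')=10, C('x')=11, C('y')=12
L[0]='n': occ=0, LF[0]=C('n')+0=4+0=4
L[1]='p': occ=0, LF[1]=C('p')+0=10+0=10
L[2]='n': occ=1, LF[2]=C('n')+1=4+1=5
L[3]='y': occ=0, LF[3]=C('y')+0=12+0=12
L[4]='o': occ=0, LF[4]=C('o')+0=6+0=6
L[5]='o': occ=1, LF[5]=C('o')+1=6+1=7
L[6]='i': occ=0, LF[6]=C('i')+0=2+0=2
L[7]='o': occ=2, LF[7]=C('o')+2=6+2=8
L[8]='h': occ=0, LF[8]=C('h')+0=1+0=1
L[9]='l': occ=0, LF[9]=C('l')+0=3+0=3
L[10]='o': occ=3, LF[10]=C('o')+3=6+3=9
L[11]='$': occ=0, LF[11]=C('$')+0=0+0=0
L[12]='x': occ=0, LF[12]=C('x')+0=11+0=11

Answer: 4 10 5 12 6 7 2 8 1 3 9 0 11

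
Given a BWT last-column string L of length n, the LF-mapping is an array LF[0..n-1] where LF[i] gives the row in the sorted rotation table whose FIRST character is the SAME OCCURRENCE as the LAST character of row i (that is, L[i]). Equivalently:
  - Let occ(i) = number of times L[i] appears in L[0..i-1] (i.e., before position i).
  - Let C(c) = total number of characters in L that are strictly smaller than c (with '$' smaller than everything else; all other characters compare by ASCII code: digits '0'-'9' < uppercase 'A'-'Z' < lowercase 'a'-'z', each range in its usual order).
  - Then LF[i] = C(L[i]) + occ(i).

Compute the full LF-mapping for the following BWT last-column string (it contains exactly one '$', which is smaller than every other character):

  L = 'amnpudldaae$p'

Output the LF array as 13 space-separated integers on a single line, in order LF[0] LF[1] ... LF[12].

Char counts: '$':1, 'a':3, 'd':2, 'e':1, 'l':1, 'm':1, 'n':1, 'p':2, 'u':1
C (first-col start): C('$')=0, C('a')=1, C('d')=4, C('e')=6, C('l')=7, C('m')=8, C('n')=9, C('p')=10, C('u')=12
L[0]='a': occ=0, LF[0]=C('a')+0=1+0=1
L[1]='m': occ=0, LF[1]=C('m')+0=8+0=8
L[2]='n': occ=0, LF[2]=C('n')+0=9+0=9
L[3]='p': occ=0, LF[3]=C('p')+0=10+0=10
L[4]='u': occ=0, LF[4]=C('u')+0=12+0=12
L[5]='d': occ=0, LF[5]=C('d')+0=4+0=4
L[6]='l': occ=0, LF[6]=C('l')+0=7+0=7
L[7]='d': occ=1, LF[7]=C('d')+1=4+1=5
L[8]='a': occ=1, LF[8]=C('a')+1=1+1=2
L[9]='a': occ=2, LF[9]=C('a')+2=1+2=3
L[10]='e': occ=0, LF[10]=C('e')+0=6+0=6
L[11]='$': occ=0, LF[11]=C('$')+0=0+0=0
L[12]='p': occ=1, LF[12]=C('p')+1=10+1=11

Answer: 1 8 9 10 12 4 7 5 2 3 6 0 11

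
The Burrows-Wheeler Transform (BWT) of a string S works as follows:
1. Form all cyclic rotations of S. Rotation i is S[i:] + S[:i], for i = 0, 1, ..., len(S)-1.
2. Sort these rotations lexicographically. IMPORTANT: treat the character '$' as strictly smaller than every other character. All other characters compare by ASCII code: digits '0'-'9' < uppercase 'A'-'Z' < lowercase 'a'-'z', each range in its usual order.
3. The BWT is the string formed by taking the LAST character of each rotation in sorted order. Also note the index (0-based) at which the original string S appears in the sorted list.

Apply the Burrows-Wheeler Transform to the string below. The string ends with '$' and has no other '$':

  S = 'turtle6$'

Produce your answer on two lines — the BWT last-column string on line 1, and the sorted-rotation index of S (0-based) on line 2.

All 8 rotations (rotation i = S[i:]+S[:i]):
  rot[0] = turtle6$
  rot[1] = urtle6$t
  rot[2] = rtle6$tu
  rot[3] = tle6$tur
  rot[4] = le6$turt
  rot[5] = e6$turtl
  rot[6] = 6$turtle
  rot[7] = $turtle6
Sorted (with $ < everything):
  sorted[0] = $turtle6  (last char: '6')
  sorted[1] = 6$turtle  (last char: 'e')
  sorted[2] = e6$turtl  (last char: 'l')
  sorted[3] = le6$turt  (last char: 't')
  sorted[4] = rtle6$tu  (last char: 'u')
  sorted[5] = tle6$tur  (last char: 'r')
  sorted[6] = turtle6$  (last char: '$')
  sorted[7] = urtle6$t  (last char: 't')
Last column: 6eltur$t
Original string S is at sorted index 6

Answer: 6eltur$t
6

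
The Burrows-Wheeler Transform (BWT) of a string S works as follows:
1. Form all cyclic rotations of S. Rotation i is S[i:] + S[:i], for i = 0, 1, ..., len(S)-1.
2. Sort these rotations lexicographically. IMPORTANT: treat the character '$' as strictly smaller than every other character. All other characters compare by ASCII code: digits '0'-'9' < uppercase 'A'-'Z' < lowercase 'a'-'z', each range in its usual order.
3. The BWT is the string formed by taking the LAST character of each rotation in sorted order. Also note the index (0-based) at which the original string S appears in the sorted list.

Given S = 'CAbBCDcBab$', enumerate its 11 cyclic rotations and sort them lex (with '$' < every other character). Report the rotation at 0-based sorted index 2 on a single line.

All 11 rotations (rotation i = S[i:]+S[:i]):
  rot[0] = CAbBCDcBab$
  rot[1] = AbBCDcBab$C
  rot[2] = bBCDcBab$CA
  rot[3] = BCDcBab$CAb
  rot[4] = CDcBab$CAbB
  rot[5] = DcBab$CAbBC
  rot[6] = cBab$CAbBCD
  rot[7] = Bab$CAbBCDc
  rot[8] = ab$CAbBCDcB
  rot[9] = b$CAbBCDcBa
  rot[10] = $CAbBCDcBab
Sorted (with $ < everything):
  sorted[0] = $CAbBCDcBab
  sorted[1] = AbBCDcBab$C
  sorted[2] = BCDcBab$CAb
  sorted[3] = Bab$CAbBCDc
  sorted[4] = CAbBCDcBab$
  sorted[5] = CDcBab$CAbB
  sorted[6] = DcBab$CAbBC
  sorted[7] = ab$CAbBCDcB
  sorted[8] = b$CAbBCDcBa
  sorted[9] = bBCDcBab$CA
  sorted[10] = cBab$CAbBCD
sorted[2] = BCDcBab$CAb

Answer: BCDcBab$CAb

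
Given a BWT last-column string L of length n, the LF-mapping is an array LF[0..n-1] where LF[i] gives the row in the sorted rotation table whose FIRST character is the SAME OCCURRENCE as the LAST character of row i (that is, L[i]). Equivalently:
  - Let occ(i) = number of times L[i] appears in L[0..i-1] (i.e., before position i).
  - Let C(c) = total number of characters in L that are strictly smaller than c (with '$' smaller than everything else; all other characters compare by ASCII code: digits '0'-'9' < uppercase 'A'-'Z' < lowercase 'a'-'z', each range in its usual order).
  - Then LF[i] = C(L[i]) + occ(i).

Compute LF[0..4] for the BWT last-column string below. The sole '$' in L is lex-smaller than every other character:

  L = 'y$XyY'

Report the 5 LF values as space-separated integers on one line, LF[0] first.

Char counts: '$':1, 'X':1, 'Y':1, 'y':2
C (first-col start): C('$')=0, C('X')=1, C('Y')=2, C('y')=3
L[0]='y': occ=0, LF[0]=C('y')+0=3+0=3
L[1]='$': occ=0, LF[1]=C('$')+0=0+0=0
L[2]='X': occ=0, LF[2]=C('X')+0=1+0=1
L[3]='y': occ=1, LF[3]=C('y')+1=3+1=4
L[4]='Y': occ=0, LF[4]=C('Y')+0=2+0=2

Answer: 3 0 1 4 2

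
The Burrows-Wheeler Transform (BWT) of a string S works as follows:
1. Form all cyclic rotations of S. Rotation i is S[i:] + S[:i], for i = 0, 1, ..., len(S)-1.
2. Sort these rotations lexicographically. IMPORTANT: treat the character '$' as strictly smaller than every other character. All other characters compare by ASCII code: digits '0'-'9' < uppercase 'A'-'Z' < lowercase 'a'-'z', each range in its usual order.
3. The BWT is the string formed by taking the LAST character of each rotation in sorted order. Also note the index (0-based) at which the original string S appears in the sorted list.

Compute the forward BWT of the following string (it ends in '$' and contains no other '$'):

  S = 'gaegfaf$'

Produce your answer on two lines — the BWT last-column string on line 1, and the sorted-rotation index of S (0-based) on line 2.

All 8 rotations (rotation i = S[i:]+S[:i]):
  rot[0] = gaegfaf$
  rot[1] = aegfaf$g
  rot[2] = egfaf$ga
  rot[3] = gfaf$gae
  rot[4] = faf$gaeg
  rot[5] = af$gaegf
  rot[6] = f$gaegfa
  rot[7] = $gaegfaf
Sorted (with $ < everything):
  sorted[0] = $gaegfaf  (last char: 'f')
  sorted[1] = aegfaf$g  (last char: 'g')
  sorted[2] = af$gaegf  (last char: 'f')
  sorted[3] = egfaf$ga  (last char: 'a')
  sorted[4] = f$gaegfa  (last char: 'a')
  sorted[5] = faf$gaeg  (last char: 'g')
  sorted[6] = gaegfaf$  (last char: '$')
  sorted[7] = gfaf$gae  (last char: 'e')
Last column: fgfaag$e
Original string S is at sorted index 6

Answer: fgfaag$e
6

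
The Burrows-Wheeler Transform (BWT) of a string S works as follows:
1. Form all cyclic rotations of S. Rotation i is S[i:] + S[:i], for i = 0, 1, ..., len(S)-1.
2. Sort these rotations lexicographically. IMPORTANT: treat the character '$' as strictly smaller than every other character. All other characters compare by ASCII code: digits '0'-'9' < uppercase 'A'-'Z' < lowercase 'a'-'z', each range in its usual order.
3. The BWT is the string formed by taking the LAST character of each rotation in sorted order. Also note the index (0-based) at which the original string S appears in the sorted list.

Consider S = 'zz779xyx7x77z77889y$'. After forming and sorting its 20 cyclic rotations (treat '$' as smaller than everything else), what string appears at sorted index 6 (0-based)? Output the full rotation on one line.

Answer: 7x77z77889y$zz779xyx

Derivation:
All 20 rotations (rotation i = S[i:]+S[:i]):
  rot[0] = zz779xyx7x77z77889y$
  rot[1] = z779xyx7x77z77889y$z
  rot[2] = 779xyx7x77z77889y$zz
  rot[3] = 79xyx7x77z77889y$zz7
  rot[4] = 9xyx7x77z77889y$zz77
  rot[5] = xyx7x77z77889y$zz779
  rot[6] = yx7x77z77889y$zz779x
  rot[7] = x7x77z77889y$zz779xy
  rot[8] = 7x77z77889y$zz779xyx
  rot[9] = x77z77889y$zz779xyx7
  rot[10] = 77z77889y$zz779xyx7x
  rot[11] = 7z77889y$zz779xyx7x7
  rot[12] = z77889y$zz779xyx7x77
  rot[13] = 77889y$zz779xyx7x77z
  rot[14] = 7889y$zz779xyx7x77z7
  rot[15] = 889y$zz779xyx7x77z77
  rot[16] = 89y$zz779xyx7x77z778
  rot[17] = 9y$zz779xyx7x77z7788
  rot[18] = y$zz779xyx7x77z77889
  rot[19] = $zz779xyx7x77z77889y
Sorted (with $ < everything):
  sorted[0] = $zz779xyx7x77z77889y
  sorted[1] = 77889y$zz779xyx7x77z
  sorted[2] = 779xyx7x77z77889y$zz
  sorted[3] = 77z77889y$zz779xyx7x
  sorted[4] = 7889y$zz779xyx7x77z7
  sorted[5] = 79xyx7x77z77889y$zz7
  sorted[6] = 7x77z77889y$zz779xyx
  sorted[7] = 7z77889y$zz779xyx7x7
  sorted[8] = 889y$zz779xyx7x77z77
  sorted[9] = 89y$zz779xyx7x77z778
  sorted[10] = 9xyx7x77z77889y$zz77
  sorted[11] = 9y$zz779xyx7x77z7788
  sorted[12] = x77z77889y$zz779xyx7
  sorted[13] = x7x77z77889y$zz779xy
  sorted[14] = xyx7x77z77889y$zz779
  sorted[15] = y$zz779xyx7x77z77889
  sorted[16] = yx7x77z77889y$zz779x
  sorted[17] = z77889y$zz779xyx7x77
  sorted[18] = z779xyx7x77z77889y$z
  sorted[19] = zz779xyx7x77z77889y$
sorted[6] = 7x77z77889y$zz779xyx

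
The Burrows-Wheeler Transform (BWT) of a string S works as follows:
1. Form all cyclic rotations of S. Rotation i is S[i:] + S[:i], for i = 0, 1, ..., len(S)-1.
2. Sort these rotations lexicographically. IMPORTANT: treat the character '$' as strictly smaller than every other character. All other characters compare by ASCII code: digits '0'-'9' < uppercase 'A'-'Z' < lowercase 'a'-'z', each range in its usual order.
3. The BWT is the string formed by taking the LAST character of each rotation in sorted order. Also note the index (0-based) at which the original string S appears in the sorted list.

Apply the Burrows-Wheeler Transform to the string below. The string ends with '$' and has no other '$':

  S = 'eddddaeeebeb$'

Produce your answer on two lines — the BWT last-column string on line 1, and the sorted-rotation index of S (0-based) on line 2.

All 13 rotations (rotation i = S[i:]+S[:i]):
  rot[0] = eddddaeeebeb$
  rot[1] = ddddaeeebeb$e
  rot[2] = dddaeeebeb$ed
  rot[3] = ddaeeebeb$edd
  rot[4] = daeeebeb$eddd
  rot[5] = aeeebeb$edddd
  rot[6] = eeebeb$edddda
  rot[7] = eebeb$eddddae
  rot[8] = ebeb$eddddaee
  rot[9] = beb$eddddaeee
  rot[10] = eb$eddddaeeeb
  rot[11] = b$eddddaeeebe
  rot[12] = $eddddaeeebeb
Sorted (with $ < everything):
  sorted[0] = $eddddaeeebeb  (last char: 'b')
  sorted[1] = aeeebeb$edddd  (last char: 'd')
  sorted[2] = b$eddddaeeebe  (last char: 'e')
  sorted[3] = beb$eddddaeee  (last char: 'e')
  sorted[4] = daeeebeb$eddd  (last char: 'd')
  sorted[5] = ddaeeebeb$edd  (last char: 'd')
  sorted[6] = dddaeeebeb$ed  (last char: 'd')
  sorted[7] = ddddaeeebeb$e  (last char: 'e')
  sorted[8] = eb$eddddaeeeb  (last char: 'b')
  sorted[9] = ebeb$eddddaee  (last char: 'e')
  sorted[10] = eddddaeeebeb$  (last char: '$')
  sorted[11] = eebeb$eddddae  (last char: 'e')
  sorted[12] = eeebeb$edddda  (last char: 'a')
Last column: bdeedddebe$ea
Original string S is at sorted index 10

Answer: bdeedddebe$ea
10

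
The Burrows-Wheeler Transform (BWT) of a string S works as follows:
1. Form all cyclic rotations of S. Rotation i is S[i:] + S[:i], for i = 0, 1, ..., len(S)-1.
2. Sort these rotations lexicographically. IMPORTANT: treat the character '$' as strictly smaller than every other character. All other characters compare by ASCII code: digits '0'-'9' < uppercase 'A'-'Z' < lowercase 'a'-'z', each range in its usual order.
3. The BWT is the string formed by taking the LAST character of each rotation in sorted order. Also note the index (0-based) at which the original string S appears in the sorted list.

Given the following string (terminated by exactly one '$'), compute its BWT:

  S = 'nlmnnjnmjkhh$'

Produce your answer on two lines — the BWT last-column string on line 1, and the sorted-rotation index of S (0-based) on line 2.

All 13 rotations (rotation i = S[i:]+S[:i]):
  rot[0] = nlmnnjnmjkhh$
  rot[1] = lmnnjnmjkhh$n
  rot[2] = mnnjnmjkhh$nl
  rot[3] = nnjnmjkhh$nlm
  rot[4] = njnmjkhh$nlmn
  rot[5] = jnmjkhh$nlmnn
  rot[6] = nmjkhh$nlmnnj
  rot[7] = mjkhh$nlmnnjn
  rot[8] = jkhh$nlmnnjnm
  rot[9] = khh$nlmnnjnmj
  rot[10] = hh$nlmnnjnmjk
  rot[11] = h$nlmnnjnmjkh
  rot[12] = $nlmnnjnmjkhh
Sorted (with $ < everything):
  sorted[0] = $nlmnnjnmjkhh  (last char: 'h')
  sorted[1] = h$nlmnnjnmjkh  (last char: 'h')
  sorted[2] = hh$nlmnnjnmjk  (last char: 'k')
  sorted[3] = jkhh$nlmnnjnm  (last char: 'm')
  sorted[4] = jnmjkhh$nlmnn  (last char: 'n')
  sorted[5] = khh$nlmnnjnmj  (last char: 'j')
  sorted[6] = lmnnjnmjkhh$n  (last char: 'n')
  sorted[7] = mjkhh$nlmnnjn  (last char: 'n')
  sorted[8] = mnnjnmjkhh$nl  (last char: 'l')
  sorted[9] = njnmjkhh$nlmn  (last char: 'n')
  sorted[10] = nlmnnjnmjkhh$  (last char: '$')
  sorted[11] = nmjkhh$nlmnnj  (last char: 'j')
  sorted[12] = nnjnmjkhh$nlm  (last char: 'm')
Last column: hhkmnjnnln$jm
Original string S is at sorted index 10

Answer: hhkmnjnnln$jm
10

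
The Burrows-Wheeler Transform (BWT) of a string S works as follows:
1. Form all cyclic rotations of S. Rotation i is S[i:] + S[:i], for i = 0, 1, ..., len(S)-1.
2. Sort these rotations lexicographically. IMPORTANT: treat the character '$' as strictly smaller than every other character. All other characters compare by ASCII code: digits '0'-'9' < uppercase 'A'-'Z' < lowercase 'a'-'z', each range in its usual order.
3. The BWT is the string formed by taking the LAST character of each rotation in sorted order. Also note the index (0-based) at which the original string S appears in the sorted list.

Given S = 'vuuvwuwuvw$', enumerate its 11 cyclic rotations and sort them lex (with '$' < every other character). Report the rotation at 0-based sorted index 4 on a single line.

All 11 rotations (rotation i = S[i:]+S[:i]):
  rot[0] = vuuvwuwuvw$
  rot[1] = uuvwuwuvw$v
  rot[2] = uvwuwuvw$vu
  rot[3] = vwuwuvw$vuu
  rot[4] = wuwuvw$vuuv
  rot[5] = uwuvw$vuuvw
  rot[6] = wuvw$vuuvwu
  rot[7] = uvw$vuuvwuw
  rot[8] = vw$vuuvwuwu
  rot[9] = w$vuuvwuwuv
  rot[10] = $vuuvwuwuvw
Sorted (with $ < everything):
  sorted[0] = $vuuvwuwuvw
  sorted[1] = uuvwuwuvw$v
  sorted[2] = uvw$vuuvwuw
  sorted[3] = uvwuwuvw$vu
  sorted[4] = uwuvw$vuuvw
  sorted[5] = vuuvwuwuvw$
  sorted[6] = vw$vuuvwuwu
  sorted[7] = vwuwuvw$vuu
  sorted[8] = w$vuuvwuwuv
  sorted[9] = wuvw$vuuvwu
  sorted[10] = wuwuvw$vuuv
sorted[4] = uwuvw$vuuvw

Answer: uwuvw$vuuvw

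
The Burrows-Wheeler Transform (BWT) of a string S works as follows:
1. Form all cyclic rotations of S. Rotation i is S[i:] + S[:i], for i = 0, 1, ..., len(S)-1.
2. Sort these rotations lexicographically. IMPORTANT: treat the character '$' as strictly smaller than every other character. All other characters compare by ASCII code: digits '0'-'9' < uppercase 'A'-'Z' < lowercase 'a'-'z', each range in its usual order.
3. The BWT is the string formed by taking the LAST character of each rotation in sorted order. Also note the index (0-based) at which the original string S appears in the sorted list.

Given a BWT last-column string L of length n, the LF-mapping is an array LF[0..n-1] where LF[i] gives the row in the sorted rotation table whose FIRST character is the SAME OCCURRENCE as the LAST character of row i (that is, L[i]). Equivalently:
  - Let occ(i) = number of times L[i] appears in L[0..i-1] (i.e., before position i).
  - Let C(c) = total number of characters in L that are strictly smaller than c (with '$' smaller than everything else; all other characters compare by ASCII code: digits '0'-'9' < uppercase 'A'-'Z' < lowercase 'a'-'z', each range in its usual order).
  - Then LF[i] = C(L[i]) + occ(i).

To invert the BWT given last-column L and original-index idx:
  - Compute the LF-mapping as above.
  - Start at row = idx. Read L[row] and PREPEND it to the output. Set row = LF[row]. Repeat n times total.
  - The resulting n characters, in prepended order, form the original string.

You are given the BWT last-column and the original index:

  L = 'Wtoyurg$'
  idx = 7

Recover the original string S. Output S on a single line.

Answer: yogurtW$

Derivation:
LF mapping: 1 5 3 7 6 4 2 0
Walk LF starting at row 7, prepending L[row]:
  step 1: row=7, L[7]='$', prepend. Next row=LF[7]=0
  step 2: row=0, L[0]='W', prepend. Next row=LF[0]=1
  step 3: row=1, L[1]='t', prepend. Next row=LF[1]=5
  step 4: row=5, L[5]='r', prepend. Next row=LF[5]=4
  step 5: row=4, L[4]='u', prepend. Next row=LF[4]=6
  step 6: row=6, L[6]='g', prepend. Next row=LF[6]=2
  step 7: row=2, L[2]='o', prepend. Next row=LF[2]=3
  step 8: row=3, L[3]='y', prepend. Next row=LF[3]=7
Reversed output: yogurtW$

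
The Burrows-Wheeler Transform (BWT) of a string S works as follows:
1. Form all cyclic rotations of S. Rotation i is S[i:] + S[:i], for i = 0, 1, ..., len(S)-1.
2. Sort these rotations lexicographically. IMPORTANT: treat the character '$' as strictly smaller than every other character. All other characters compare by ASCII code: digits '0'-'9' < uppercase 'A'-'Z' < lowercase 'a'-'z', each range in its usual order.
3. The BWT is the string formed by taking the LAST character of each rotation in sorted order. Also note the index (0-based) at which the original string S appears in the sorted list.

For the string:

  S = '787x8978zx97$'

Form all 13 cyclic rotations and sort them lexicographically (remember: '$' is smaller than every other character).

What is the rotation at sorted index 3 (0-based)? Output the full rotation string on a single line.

All 13 rotations (rotation i = S[i:]+S[:i]):
  rot[0] = 787x8978zx97$
  rot[1] = 87x8978zx97$7
  rot[2] = 7x8978zx97$78
  rot[3] = x8978zx97$787
  rot[4] = 8978zx97$787x
  rot[5] = 978zx97$787x8
  rot[6] = 78zx97$787x89
  rot[7] = 8zx97$787x897
  rot[8] = zx97$787x8978
  rot[9] = x97$787x8978z
  rot[10] = 97$787x8978zx
  rot[11] = 7$787x8978zx9
  rot[12] = $787x8978zx97
Sorted (with $ < everything):
  sorted[0] = $787x8978zx97
  sorted[1] = 7$787x8978zx9
  sorted[2] = 787x8978zx97$
  sorted[3] = 78zx97$787x89
  sorted[4] = 7x8978zx97$78
  sorted[5] = 87x8978zx97$7
  sorted[6] = 8978zx97$787x
  sorted[7] = 8zx97$787x897
  sorted[8] = 97$787x8978zx
  sorted[9] = 978zx97$787x8
  sorted[10] = x8978zx97$787
  sorted[11] = x97$787x8978z
  sorted[12] = zx97$787x8978
sorted[3] = 78zx97$787x89

Answer: 78zx97$787x89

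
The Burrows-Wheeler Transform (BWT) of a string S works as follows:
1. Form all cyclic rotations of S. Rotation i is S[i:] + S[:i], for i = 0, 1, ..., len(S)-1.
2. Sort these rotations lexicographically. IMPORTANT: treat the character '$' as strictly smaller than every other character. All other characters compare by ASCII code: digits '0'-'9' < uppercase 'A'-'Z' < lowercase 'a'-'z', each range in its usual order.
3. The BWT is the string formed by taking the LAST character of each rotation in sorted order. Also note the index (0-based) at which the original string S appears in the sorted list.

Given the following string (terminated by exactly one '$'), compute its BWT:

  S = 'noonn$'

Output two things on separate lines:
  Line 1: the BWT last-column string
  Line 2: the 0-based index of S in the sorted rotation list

All 6 rotations (rotation i = S[i:]+S[:i]):
  rot[0] = noonn$
  rot[1] = oonn$n
  rot[2] = onn$no
  rot[3] = nn$noo
  rot[4] = n$noon
  rot[5] = $noonn
Sorted (with $ < everything):
  sorted[0] = $noonn  (last char: 'n')
  sorted[1] = n$noon  (last char: 'n')
  sorted[2] = nn$noo  (last char: 'o')
  sorted[3] = noonn$  (last char: '$')
  sorted[4] = onn$no  (last char: 'o')
  sorted[5] = oonn$n  (last char: 'n')
Last column: nno$on
Original string S is at sorted index 3

Answer: nno$on
3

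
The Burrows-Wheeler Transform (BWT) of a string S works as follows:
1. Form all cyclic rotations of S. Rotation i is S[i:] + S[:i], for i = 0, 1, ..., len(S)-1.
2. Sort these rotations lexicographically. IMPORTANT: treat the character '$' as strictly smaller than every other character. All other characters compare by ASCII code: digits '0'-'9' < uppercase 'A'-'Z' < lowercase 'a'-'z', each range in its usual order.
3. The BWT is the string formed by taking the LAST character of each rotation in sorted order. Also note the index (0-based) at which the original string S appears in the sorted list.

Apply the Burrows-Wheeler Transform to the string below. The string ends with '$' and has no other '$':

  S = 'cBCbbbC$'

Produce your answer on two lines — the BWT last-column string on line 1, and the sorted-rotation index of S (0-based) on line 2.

All 8 rotations (rotation i = S[i:]+S[:i]):
  rot[0] = cBCbbbC$
  rot[1] = BCbbbC$c
  rot[2] = CbbbC$cB
  rot[3] = bbbC$cBC
  rot[4] = bbC$cBCb
  rot[5] = bC$cBCbb
  rot[6] = C$cBCbbb
  rot[7] = $cBCbbbC
Sorted (with $ < everything):
  sorted[0] = $cBCbbbC  (last char: 'C')
  sorted[1] = BCbbbC$c  (last char: 'c')
  sorted[2] = C$cBCbbb  (last char: 'b')
  sorted[3] = CbbbC$cB  (last char: 'B')
  sorted[4] = bC$cBCbb  (last char: 'b')
  sorted[5] = bbC$cBCb  (last char: 'b')
  sorted[6] = bbbC$cBC  (last char: 'C')
  sorted[7] = cBCbbbC$  (last char: '$')
Last column: CcbBbbC$
Original string S is at sorted index 7

Answer: CcbBbbC$
7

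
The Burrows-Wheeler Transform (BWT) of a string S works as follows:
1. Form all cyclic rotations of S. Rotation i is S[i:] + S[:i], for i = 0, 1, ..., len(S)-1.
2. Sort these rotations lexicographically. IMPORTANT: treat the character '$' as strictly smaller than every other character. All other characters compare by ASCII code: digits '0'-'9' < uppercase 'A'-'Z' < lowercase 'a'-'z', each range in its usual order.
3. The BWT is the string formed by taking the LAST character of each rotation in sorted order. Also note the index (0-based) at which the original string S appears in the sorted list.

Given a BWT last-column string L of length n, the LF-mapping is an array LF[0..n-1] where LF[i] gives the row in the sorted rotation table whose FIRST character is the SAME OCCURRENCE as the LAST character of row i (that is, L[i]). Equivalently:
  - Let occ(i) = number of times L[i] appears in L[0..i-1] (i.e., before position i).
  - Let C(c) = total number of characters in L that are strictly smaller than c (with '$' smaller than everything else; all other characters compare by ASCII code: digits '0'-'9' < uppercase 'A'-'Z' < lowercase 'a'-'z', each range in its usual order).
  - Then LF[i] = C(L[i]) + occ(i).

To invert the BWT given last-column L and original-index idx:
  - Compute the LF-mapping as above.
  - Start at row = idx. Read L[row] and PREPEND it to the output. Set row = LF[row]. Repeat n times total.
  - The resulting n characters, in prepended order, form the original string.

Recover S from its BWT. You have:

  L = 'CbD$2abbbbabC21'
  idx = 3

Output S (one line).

Answer: 2bb1bbaCbabD2C$

Derivation:
LF mapping: 4 9 6 0 2 7 10 11 12 13 8 14 5 3 1
Walk LF starting at row 3, prepending L[row]:
  step 1: row=3, L[3]='$', prepend. Next row=LF[3]=0
  step 2: row=0, L[0]='C', prepend. Next row=LF[0]=4
  step 3: row=4, L[4]='2', prepend. Next row=LF[4]=2
  step 4: row=2, L[2]='D', prepend. Next row=LF[2]=6
  step 5: row=6, L[6]='b', prepend. Next row=LF[6]=10
  step 6: row=10, L[10]='a', prepend. Next row=LF[10]=8
  step 7: row=8, L[8]='b', prepend. Next row=LF[8]=12
  step 8: row=12, L[12]='C', prepend. Next row=LF[12]=5
  step 9: row=5, L[5]='a', prepend. Next row=LF[5]=7
  step 10: row=7, L[7]='b', prepend. Next row=LF[7]=11
  step 11: row=11, L[11]='b', prepend. Next row=LF[11]=14
  step 12: row=14, L[14]='1', prepend. Next row=LF[14]=1
  step 13: row=1, L[1]='b', prepend. Next row=LF[1]=9
  step 14: row=9, L[9]='b', prepend. Next row=LF[9]=13
  step 15: row=13, L[13]='2', prepend. Next row=LF[13]=3
Reversed output: 2bb1bbaCbabD2C$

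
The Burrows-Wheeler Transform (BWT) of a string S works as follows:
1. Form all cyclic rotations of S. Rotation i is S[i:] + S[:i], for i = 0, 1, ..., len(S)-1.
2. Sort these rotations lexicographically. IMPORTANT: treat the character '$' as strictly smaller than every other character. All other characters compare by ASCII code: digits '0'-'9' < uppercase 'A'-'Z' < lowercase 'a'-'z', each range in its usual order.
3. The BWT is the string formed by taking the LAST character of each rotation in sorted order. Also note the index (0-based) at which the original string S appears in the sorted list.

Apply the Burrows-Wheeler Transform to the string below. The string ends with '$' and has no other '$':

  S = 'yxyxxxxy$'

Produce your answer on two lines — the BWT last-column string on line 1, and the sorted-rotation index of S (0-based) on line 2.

Answer: yyxxxyxx$
8

Derivation:
All 9 rotations (rotation i = S[i:]+S[:i]):
  rot[0] = yxyxxxxy$
  rot[1] = xyxxxxy$y
  rot[2] = yxxxxy$yx
  rot[3] = xxxxy$yxy
  rot[4] = xxxy$yxyx
  rot[5] = xxy$yxyxx
  rot[6] = xy$yxyxxx
  rot[7] = y$yxyxxxx
  rot[8] = $yxyxxxxy
Sorted (with $ < everything):
  sorted[0] = $yxyxxxxy  (last char: 'y')
  sorted[1] = xxxxy$yxy  (last char: 'y')
  sorted[2] = xxxy$yxyx  (last char: 'x')
  sorted[3] = xxy$yxyxx  (last char: 'x')
  sorted[4] = xy$yxyxxx  (last char: 'x')
  sorted[5] = xyxxxxy$y  (last char: 'y')
  sorted[6] = y$yxyxxxx  (last char: 'x')
  sorted[7] = yxxxxy$yx  (last char: 'x')
  sorted[8] = yxyxxxxy$  (last char: '$')
Last column: yyxxxyxx$
Original string S is at sorted index 8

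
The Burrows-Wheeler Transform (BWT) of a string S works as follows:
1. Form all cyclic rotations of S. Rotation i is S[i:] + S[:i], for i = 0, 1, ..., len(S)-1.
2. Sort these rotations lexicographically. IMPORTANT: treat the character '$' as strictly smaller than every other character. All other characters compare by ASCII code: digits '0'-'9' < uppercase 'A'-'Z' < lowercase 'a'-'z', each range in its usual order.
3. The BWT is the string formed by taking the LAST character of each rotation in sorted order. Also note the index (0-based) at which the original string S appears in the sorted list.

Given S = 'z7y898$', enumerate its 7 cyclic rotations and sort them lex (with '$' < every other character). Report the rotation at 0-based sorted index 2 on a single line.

All 7 rotations (rotation i = S[i:]+S[:i]):
  rot[0] = z7y898$
  rot[1] = 7y898$z
  rot[2] = y898$z7
  rot[3] = 898$z7y
  rot[4] = 98$z7y8
  rot[5] = 8$z7y89
  rot[6] = $z7y898
Sorted (with $ < everything):
  sorted[0] = $z7y898
  sorted[1] = 7y898$z
  sorted[2] = 8$z7y89
  sorted[3] = 898$z7y
  sorted[4] = 98$z7y8
  sorted[5] = y898$z7
  sorted[6] = z7y898$
sorted[2] = 8$z7y89

Answer: 8$z7y89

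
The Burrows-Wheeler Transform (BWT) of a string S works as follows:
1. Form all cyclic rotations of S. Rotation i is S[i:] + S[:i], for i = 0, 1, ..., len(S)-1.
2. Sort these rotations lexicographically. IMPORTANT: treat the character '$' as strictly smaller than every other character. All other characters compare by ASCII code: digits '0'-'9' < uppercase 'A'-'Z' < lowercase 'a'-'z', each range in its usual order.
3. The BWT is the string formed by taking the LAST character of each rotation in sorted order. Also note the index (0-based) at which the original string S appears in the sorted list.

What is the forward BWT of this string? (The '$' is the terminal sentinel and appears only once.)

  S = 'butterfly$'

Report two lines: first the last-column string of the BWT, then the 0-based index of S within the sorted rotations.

All 10 rotations (rotation i = S[i:]+S[:i]):
  rot[0] = butterfly$
  rot[1] = utterfly$b
  rot[2] = tterfly$bu
  rot[3] = terfly$but
  rot[4] = erfly$butt
  rot[5] = rfly$butte
  rot[6] = fly$butter
  rot[7] = ly$butterf
  rot[8] = y$butterfl
  rot[9] = $butterfly
Sorted (with $ < everything):
  sorted[0] = $butterfly  (last char: 'y')
  sorted[1] = butterfly$  (last char: '$')
  sorted[2] = erfly$butt  (last char: 't')
  sorted[3] = fly$butter  (last char: 'r')
  sorted[4] = ly$butterf  (last char: 'f')
  sorted[5] = rfly$butte  (last char: 'e')
  sorted[6] = terfly$but  (last char: 't')
  sorted[7] = tterfly$bu  (last char: 'u')
  sorted[8] = utterfly$b  (last char: 'b')
  sorted[9] = y$butterfl  (last char: 'l')
Last column: y$trfetubl
Original string S is at sorted index 1

Answer: y$trfetubl
1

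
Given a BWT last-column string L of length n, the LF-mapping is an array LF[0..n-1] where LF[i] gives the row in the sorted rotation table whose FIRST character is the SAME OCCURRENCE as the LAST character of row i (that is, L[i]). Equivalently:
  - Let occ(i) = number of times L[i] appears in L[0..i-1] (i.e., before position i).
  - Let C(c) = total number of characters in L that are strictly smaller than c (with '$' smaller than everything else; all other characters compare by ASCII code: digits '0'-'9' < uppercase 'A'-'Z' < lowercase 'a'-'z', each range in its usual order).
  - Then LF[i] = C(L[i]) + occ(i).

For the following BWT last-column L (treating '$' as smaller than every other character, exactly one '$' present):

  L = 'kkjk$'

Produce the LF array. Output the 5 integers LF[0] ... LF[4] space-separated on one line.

Char counts: '$':1, 'j':1, 'k':3
C (first-col start): C('$')=0, C('j')=1, C('k')=2
L[0]='k': occ=0, LF[0]=C('k')+0=2+0=2
L[1]='k': occ=1, LF[1]=C('k')+1=2+1=3
L[2]='j': occ=0, LF[2]=C('j')+0=1+0=1
L[3]='k': occ=2, LF[3]=C('k')+2=2+2=4
L[4]='$': occ=0, LF[4]=C('$')+0=0+0=0

Answer: 2 3 1 4 0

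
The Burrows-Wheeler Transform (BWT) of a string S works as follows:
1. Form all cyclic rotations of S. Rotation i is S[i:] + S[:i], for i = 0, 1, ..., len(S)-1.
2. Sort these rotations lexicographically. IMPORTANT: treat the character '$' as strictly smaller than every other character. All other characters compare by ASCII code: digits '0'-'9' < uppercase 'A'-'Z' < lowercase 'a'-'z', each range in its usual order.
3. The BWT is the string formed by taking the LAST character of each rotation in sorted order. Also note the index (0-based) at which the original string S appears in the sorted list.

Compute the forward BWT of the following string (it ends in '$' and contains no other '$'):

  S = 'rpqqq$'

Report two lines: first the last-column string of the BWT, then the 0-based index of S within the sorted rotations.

Answer: qrqqp$
5

Derivation:
All 6 rotations (rotation i = S[i:]+S[:i]):
  rot[0] = rpqqq$
  rot[1] = pqqq$r
  rot[2] = qqq$rp
  rot[3] = qq$rpq
  rot[4] = q$rpqq
  rot[5] = $rpqqq
Sorted (with $ < everything):
  sorted[0] = $rpqqq  (last char: 'q')
  sorted[1] = pqqq$r  (last char: 'r')
  sorted[2] = q$rpqq  (last char: 'q')
  sorted[3] = qq$rpq  (last char: 'q')
  sorted[4] = qqq$rp  (last char: 'p')
  sorted[5] = rpqqq$  (last char: '$')
Last column: qrqqp$
Original string S is at sorted index 5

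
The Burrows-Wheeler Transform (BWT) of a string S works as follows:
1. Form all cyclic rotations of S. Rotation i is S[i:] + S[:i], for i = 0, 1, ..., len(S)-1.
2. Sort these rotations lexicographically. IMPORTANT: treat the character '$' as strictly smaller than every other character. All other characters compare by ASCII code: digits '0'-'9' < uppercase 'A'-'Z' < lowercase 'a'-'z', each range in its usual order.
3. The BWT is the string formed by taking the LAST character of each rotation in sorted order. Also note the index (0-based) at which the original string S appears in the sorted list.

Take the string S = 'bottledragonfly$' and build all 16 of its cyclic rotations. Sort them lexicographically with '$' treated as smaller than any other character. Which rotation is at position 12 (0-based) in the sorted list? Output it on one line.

All 16 rotations (rotation i = S[i:]+S[:i]):
  rot[0] = bottledragonfly$
  rot[1] = ottledragonfly$b
  rot[2] = ttledragonfly$bo
  rot[3] = tledragonfly$bot
  rot[4] = ledragonfly$bott
  rot[5] = edragonfly$bottl
  rot[6] = dragonfly$bottle
  rot[7] = ragonfly$bottled
  rot[8] = agonfly$bottledr
  rot[9] = gonfly$bottledra
  rot[10] = onfly$bottledrag
  rot[11] = nfly$bottledrago
  rot[12] = fly$bottledragon
  rot[13] = ly$bottledragonf
  rot[14] = y$bottledragonfl
  rot[15] = $bottledragonfly
Sorted (with $ < everything):
  sorted[0] = $bottledragonfly
  sorted[1] = agonfly$bottledr
  sorted[2] = bottledragonfly$
  sorted[3] = dragonfly$bottle
  sorted[4] = edragonfly$bottl
  sorted[5] = fly$bottledragon
  sorted[6] = gonfly$bottledra
  sorted[7] = ledragonfly$bott
  sorted[8] = ly$bottledragonf
  sorted[9] = nfly$bottledrago
  sorted[10] = onfly$bottledrag
  sorted[11] = ottledragonfly$b
  sorted[12] = ragonfly$bottled
  sorted[13] = tledragonfly$bot
  sorted[14] = ttledragonfly$bo
  sorted[15] = y$bottledragonfl
sorted[12] = ragonfly$bottled

Answer: ragonfly$bottled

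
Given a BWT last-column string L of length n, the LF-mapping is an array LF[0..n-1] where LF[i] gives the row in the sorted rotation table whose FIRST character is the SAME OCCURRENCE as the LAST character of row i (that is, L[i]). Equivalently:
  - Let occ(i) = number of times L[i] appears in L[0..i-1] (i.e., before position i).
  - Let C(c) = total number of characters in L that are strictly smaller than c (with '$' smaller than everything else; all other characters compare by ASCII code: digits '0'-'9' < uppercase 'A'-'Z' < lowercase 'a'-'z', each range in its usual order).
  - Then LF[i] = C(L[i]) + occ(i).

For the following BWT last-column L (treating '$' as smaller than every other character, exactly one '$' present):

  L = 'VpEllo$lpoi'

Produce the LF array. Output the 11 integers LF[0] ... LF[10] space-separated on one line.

Char counts: '$':1, 'E':1, 'V':1, 'i':1, 'l':3, 'o':2, 'p':2
C (first-col start): C('$')=0, C('E')=1, C('V')=2, C('i')=3, C('l')=4, C('o')=7, C('p')=9
L[0]='V': occ=0, LF[0]=C('V')+0=2+0=2
L[1]='p': occ=0, LF[1]=C('p')+0=9+0=9
L[2]='E': occ=0, LF[2]=C('E')+0=1+0=1
L[3]='l': occ=0, LF[3]=C('l')+0=4+0=4
L[4]='l': occ=1, LF[4]=C('l')+1=4+1=5
L[5]='o': occ=0, LF[5]=C('o')+0=7+0=7
L[6]='$': occ=0, LF[6]=C('$')+0=0+0=0
L[7]='l': occ=2, LF[7]=C('l')+2=4+2=6
L[8]='p': occ=1, LF[8]=C('p')+1=9+1=10
L[9]='o': occ=1, LF[9]=C('o')+1=7+1=8
L[10]='i': occ=0, LF[10]=C('i')+0=3+0=3

Answer: 2 9 1 4 5 7 0 6 10 8 3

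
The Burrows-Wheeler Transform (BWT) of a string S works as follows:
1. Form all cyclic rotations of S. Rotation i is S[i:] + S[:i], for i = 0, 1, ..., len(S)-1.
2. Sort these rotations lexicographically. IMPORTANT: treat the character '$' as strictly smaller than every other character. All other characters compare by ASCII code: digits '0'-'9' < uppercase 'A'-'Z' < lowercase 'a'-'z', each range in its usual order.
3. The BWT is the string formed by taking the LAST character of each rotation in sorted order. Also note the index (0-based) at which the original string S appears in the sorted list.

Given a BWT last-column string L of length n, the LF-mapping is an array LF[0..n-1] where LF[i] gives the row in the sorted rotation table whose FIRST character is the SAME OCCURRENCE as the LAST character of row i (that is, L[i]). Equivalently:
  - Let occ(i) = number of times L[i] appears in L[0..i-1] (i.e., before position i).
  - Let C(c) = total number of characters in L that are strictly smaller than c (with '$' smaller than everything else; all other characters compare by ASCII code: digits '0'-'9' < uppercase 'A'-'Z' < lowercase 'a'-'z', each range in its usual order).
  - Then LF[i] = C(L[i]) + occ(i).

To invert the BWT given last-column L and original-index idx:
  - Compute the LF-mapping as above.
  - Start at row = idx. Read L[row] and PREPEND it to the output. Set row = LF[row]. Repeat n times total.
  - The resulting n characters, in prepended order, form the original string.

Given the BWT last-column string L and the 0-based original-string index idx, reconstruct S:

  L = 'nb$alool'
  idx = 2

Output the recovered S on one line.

Answer: balloon$

Derivation:
LF mapping: 5 2 0 1 3 6 7 4
Walk LF starting at row 2, prepending L[row]:
  step 1: row=2, L[2]='$', prepend. Next row=LF[2]=0
  step 2: row=0, L[0]='n', prepend. Next row=LF[0]=5
  step 3: row=5, L[5]='o', prepend. Next row=LF[5]=6
  step 4: row=6, L[6]='o', prepend. Next row=LF[6]=7
  step 5: row=7, L[7]='l', prepend. Next row=LF[7]=4
  step 6: row=4, L[4]='l', prepend. Next row=LF[4]=3
  step 7: row=3, L[3]='a', prepend. Next row=LF[3]=1
  step 8: row=1, L[1]='b', prepend. Next row=LF[1]=2
Reversed output: balloon$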